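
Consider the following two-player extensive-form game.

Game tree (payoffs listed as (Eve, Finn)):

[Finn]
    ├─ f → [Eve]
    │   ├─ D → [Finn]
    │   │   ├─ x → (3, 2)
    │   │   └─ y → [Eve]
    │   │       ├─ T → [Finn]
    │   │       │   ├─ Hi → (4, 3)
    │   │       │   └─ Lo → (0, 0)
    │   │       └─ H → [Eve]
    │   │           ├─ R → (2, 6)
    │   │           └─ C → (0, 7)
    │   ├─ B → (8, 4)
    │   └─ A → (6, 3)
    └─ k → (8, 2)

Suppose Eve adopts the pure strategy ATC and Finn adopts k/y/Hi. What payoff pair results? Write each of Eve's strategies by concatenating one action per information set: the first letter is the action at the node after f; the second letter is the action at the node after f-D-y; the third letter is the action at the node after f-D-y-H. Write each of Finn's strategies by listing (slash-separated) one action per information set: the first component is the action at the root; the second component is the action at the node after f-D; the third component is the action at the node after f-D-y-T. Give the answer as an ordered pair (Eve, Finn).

(8, 2)

Trace the play path from the root:
  Finn plays k
→ terminal payoff (8, 2).
(Eve's choice at the node after f is never reached on this path, so it doesn't affect the outcome.)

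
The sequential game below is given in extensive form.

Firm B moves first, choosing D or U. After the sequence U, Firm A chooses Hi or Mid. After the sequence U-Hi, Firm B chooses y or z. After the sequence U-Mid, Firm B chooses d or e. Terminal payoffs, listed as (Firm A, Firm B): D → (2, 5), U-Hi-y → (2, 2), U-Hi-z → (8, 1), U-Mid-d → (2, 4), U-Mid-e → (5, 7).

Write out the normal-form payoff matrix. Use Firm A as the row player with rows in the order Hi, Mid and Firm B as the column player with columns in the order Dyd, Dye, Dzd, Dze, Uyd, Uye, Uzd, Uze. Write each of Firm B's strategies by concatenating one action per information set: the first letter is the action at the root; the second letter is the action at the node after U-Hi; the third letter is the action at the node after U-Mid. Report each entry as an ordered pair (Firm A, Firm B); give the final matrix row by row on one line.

          Dyd      Dye      Dzd      Dze      Uyd      Uye      Uzd      Uze
  Hi    (2,5)    (2,5)    (2,5)    (2,5)    (2,2)    (2,2)    (8,1)    (8,1)
 Mid    (2,5)    (2,5)    (2,5)    (2,5)    (2,4)    (5,7)    (2,4)    (5,7)

Hi: (2,5) (2,5) (2,5) (2,5) (2,2) (2,2) (8,1) (8,1) | Mid: (2,5) (2,5) (2,5) (2,5) (2,4) (5,7) (2,4) (5,7)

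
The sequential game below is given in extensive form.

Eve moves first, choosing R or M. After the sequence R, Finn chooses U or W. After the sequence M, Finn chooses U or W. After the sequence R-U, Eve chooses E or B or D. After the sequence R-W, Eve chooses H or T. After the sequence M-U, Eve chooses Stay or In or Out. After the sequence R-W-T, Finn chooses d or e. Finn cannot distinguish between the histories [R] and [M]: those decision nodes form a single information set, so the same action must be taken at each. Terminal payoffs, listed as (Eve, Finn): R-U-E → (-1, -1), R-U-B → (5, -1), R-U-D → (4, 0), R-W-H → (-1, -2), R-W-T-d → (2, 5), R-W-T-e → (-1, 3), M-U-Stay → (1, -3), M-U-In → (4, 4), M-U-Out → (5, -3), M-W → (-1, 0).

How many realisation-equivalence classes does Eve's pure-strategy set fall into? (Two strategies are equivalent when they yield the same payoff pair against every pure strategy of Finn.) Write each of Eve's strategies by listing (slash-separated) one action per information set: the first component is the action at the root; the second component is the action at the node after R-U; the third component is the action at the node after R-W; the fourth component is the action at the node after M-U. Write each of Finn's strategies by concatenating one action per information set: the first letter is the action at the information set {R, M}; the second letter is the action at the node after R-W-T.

Eve has 36 pure strategies: R/E/H/Stay, R/E/H/In, R/E/H/Out, R/E/T/Stay, R/E/T/In, R/E/T/Out, R/B/H/Stay, R/B/H/In, R/B/H/Out, R/B/T/Stay, R/B/T/In, R/B/T/Out, R/D/H/Stay, R/D/H/In, R/D/H/Out, R/D/T/Stay, R/D/T/In, R/D/T/Out, M/E/H/Stay, M/E/H/In, M/E/H/Out, M/E/T/Stay, M/E/T/In, M/E/T/Out, M/B/H/Stay, M/B/H/In, M/B/H/Out, M/B/T/Stay, M/B/T/In, M/B/T/Out, M/D/H/Stay, M/D/H/In, M/D/H/Out, M/D/T/Stay, M/D/T/In, M/D/T/Out. Columns: Ud, Ue, Wd, We.
{R/E/H/Stay, R/E/H/In, R/E/H/Out} → row (-1,-1) (-1,-1) (-1,-2) (-1,-2)
{R/E/T/Stay, R/E/T/In, R/E/T/Out} → row (-1,-1) (-1,-1) (2,5) (-1,3)
{R/B/H/Stay, R/B/H/In, R/B/H/Out} → row (5,-1) (5,-1) (-1,-2) (-1,-2)
{R/B/T/Stay, R/B/T/In, R/B/T/Out} → row (5,-1) (5,-1) (2,5) (-1,3)
{R/D/H/Stay, R/D/H/In, R/D/H/Out} → row (4,0) (4,0) (-1,-2) (-1,-2)
{R/D/T/Stay, R/D/T/In, R/D/T/Out} → row (4,0) (4,0) (2,5) (-1,3)
{M/E/H/Stay, M/E/T/Stay, M/B/H/Stay, M/B/T/Stay, M/D/H/Stay, M/D/T/Stay} → row (1,-3) (1,-3) (-1,0) (-1,0)
{M/E/H/In, M/E/T/In, M/B/H/In, M/B/T/In, M/D/H/In, M/D/T/In} → row (4,4) (4,4) (-1,0) (-1,0)
{M/E/H/Out, M/E/T/Out, M/B/H/Out, M/B/T/Out, M/D/H/Out, M/D/T/Out} → row (5,-3) (5,-3) (-1,0) (-1,0)
That's 9 distinct rows out of 36 strategies.

9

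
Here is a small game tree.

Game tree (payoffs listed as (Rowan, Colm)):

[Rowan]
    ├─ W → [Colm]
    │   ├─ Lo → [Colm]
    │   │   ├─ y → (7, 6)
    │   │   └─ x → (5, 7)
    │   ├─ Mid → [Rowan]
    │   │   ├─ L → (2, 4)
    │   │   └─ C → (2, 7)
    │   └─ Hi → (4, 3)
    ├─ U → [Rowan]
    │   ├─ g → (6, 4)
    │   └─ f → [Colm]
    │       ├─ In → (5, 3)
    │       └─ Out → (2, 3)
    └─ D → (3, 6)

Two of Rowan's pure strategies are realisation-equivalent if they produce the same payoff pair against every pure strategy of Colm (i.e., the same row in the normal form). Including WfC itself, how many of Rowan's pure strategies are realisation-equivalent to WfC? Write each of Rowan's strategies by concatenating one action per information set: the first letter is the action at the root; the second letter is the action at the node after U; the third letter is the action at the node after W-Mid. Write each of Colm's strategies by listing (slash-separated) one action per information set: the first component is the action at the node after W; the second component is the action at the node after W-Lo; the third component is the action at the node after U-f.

2

Row for WfC (columns Lo/y/In, Lo/y/Out, Lo/x/In, Lo/x/Out, Mid/y/In, Mid/y/Out, Mid/x/In, Mid/x/Out, Hi/y/In, Hi/y/Out, Hi/x/In, Hi/x/Out): (7,6) (7,6) (5,7) (5,7) (2,7) (2,7) (2,7) (2,7) (4,3) (4,3) (4,3) (4,3).
Under WfC, Rowan's choice at the node after U can never be reached regardless of what Colm does, so varying those choices leaves every outcome unchanged.
Holding the reachable choices fixed and varying the unreachable one freely already gives 2 equivalent strategies.
No other strategy reproduces this row, so those 2 are the full class: WgC, WfC.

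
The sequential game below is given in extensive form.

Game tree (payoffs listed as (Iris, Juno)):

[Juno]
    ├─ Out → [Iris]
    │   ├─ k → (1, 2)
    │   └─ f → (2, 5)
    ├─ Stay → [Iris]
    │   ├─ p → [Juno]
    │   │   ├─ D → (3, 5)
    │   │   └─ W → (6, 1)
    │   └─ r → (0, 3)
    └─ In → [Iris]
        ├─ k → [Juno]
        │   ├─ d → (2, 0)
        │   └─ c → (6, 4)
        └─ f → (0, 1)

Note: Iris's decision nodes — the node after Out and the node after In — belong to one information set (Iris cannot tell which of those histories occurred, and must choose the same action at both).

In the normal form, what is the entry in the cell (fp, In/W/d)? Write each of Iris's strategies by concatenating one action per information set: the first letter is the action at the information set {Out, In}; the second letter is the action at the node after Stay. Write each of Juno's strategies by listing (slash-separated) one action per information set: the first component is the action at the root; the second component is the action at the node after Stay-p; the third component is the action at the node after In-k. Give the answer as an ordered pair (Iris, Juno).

Trace the play path from the root:
  Juno plays In
  Iris plays f at [In]
→ terminal payoff (0, 1).
(Iris's choice at the node after Stay is never reached on this path, so it doesn't affect the outcome.)

(0, 1)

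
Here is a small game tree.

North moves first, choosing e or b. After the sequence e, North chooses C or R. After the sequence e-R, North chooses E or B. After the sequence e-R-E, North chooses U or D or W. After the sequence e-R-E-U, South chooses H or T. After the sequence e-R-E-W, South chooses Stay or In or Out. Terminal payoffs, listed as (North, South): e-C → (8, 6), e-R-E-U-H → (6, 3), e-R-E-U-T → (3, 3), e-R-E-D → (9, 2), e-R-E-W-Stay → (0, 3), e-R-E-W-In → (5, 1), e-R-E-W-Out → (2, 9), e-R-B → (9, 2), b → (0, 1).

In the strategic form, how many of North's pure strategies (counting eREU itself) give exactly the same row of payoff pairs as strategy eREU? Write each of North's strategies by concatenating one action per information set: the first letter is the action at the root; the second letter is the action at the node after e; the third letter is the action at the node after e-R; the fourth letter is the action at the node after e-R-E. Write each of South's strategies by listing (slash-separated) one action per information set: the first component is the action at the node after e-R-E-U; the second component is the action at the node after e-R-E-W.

1

Row for eREU (columns H/Stay, H/In, H/Out, T/Stay, T/In, T/Out): (6,3) (6,3) (6,3) (3,3) (3,3) (3,3).
Every one of North's information sets is on the play path for some reply by South when North follows eREU.
Changing the action at any of them therefore changes at least one column, so only eREU itself gives this row.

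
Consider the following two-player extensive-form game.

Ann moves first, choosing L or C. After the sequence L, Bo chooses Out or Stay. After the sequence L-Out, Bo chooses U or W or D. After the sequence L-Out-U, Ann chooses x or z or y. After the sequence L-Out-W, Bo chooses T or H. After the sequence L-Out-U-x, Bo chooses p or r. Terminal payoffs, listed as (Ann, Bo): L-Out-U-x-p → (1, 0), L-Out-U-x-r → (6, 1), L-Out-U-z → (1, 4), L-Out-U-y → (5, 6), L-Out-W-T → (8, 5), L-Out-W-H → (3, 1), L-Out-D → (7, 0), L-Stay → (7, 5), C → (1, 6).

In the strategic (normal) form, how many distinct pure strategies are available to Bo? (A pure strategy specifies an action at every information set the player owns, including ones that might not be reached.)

Bo owns the node after L with actions {Out, Stay} — two choices.
Bo owns the node after L-Out with actions {U, W, D} — three choices.
Bo owns the node after L-Out-W with actions {T, H} — two choices.
Bo owns the node after L-Out-U-x with actions {p, r} — two choices.
A pure strategy fixes one action at each information set independently, so the count is the product 2 × 3 × 2 × 2 = 24.
(For reference, Ann has 6 pure strategies, giving a 24×6 normal-form matrix.)

24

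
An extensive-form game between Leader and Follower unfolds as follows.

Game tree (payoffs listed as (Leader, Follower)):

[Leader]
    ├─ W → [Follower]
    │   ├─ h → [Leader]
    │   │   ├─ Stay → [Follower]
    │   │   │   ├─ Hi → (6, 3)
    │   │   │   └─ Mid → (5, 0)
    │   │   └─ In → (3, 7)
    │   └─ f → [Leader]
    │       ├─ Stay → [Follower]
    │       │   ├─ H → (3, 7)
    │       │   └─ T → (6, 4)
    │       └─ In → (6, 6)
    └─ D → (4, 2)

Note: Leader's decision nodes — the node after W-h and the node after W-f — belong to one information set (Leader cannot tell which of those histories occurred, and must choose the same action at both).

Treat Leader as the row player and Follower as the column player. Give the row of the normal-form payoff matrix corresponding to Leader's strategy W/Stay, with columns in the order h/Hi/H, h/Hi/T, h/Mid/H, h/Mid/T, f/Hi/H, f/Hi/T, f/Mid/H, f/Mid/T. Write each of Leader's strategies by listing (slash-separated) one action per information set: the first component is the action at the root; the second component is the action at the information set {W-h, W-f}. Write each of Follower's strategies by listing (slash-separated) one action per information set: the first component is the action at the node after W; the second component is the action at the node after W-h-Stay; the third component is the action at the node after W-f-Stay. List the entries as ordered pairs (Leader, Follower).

(6,3) (6,3) (5,0) (5,0) (3,7) (6,4) (3,7) (6,4)

vs h/Hi/H: Leader plays W → Follower plays h at [W] → Leader plays Stay at [W-h] → Follower plays Hi at [W-h-Stay] → (6, 3)
vs h/Hi/T: Leader plays W → Follower plays h at [W] → Leader plays Stay at [W-h] → Follower plays Hi at [W-h-Stay] → (6, 3)
vs h/Mid/H: Leader plays W → Follower plays h at [W] → Leader plays Stay at [W-h] → Follower plays Mid at [W-h-Stay] → (5, 0)
vs h/Mid/T: Leader plays W → Follower plays h at [W] → Leader plays Stay at [W-h] → Follower plays Mid at [W-h-Stay] → (5, 0)
vs f/Hi/H: Leader plays W → Follower plays f at [W] → Leader plays Stay at [W-f] → Follower plays H at [W-f-Stay] → (3, 7)
vs f/Hi/T: Leader plays W → Follower plays f at [W] → Leader plays Stay at [W-f] → Follower plays T at [W-f-Stay] → (6, 4)
vs f/Mid/H: Leader plays W → Follower plays f at [W] → Leader plays Stay at [W-f] → Follower plays H at [W-f-Stay] → (3, 7)
vs f/Mid/T: Leader plays W → Follower plays f at [W] → Leader plays Stay at [W-f] → Follower plays T at [W-f-Stay] → (6, 4)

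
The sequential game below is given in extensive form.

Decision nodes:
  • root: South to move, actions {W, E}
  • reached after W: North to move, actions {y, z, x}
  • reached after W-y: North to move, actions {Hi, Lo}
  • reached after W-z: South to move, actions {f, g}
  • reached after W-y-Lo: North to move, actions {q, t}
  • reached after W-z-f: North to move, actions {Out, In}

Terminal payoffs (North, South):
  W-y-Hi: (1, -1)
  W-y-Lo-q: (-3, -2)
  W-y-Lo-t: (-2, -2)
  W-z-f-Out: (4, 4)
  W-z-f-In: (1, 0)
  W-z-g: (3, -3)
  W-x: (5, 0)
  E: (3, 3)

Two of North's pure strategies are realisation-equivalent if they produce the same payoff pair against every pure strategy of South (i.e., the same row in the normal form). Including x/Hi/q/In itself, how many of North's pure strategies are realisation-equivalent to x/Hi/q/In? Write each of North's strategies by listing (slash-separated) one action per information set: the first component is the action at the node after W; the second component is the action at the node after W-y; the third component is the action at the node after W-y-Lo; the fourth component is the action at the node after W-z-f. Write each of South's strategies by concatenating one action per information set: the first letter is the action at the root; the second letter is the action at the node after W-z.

Row for x/Hi/q/In (columns Wf, Wg, Ef, Eg): (5,0) (5,0) (3,3) (3,3).
Under x/Hi/q/In, North's choice at the node after W-y and at the node after W-y-Lo and at the node after W-z-f can never be reached regardless of what South does, so varying those choices leaves every outcome unchanged.
Holding the reachable choices fixed and varying the unreachable ones freely already gives 2 × 2 × 2 = 8 equivalent strategies.
No other strategy reproduces this row, so those 8 are the full class: x/Hi/q/Out, x/Hi/q/In, x/Hi/t/Out, x/Hi/t/In, x/Lo/q/Out, x/Lo/q/In, x/Lo/t/Out, x/Lo/t/In.

8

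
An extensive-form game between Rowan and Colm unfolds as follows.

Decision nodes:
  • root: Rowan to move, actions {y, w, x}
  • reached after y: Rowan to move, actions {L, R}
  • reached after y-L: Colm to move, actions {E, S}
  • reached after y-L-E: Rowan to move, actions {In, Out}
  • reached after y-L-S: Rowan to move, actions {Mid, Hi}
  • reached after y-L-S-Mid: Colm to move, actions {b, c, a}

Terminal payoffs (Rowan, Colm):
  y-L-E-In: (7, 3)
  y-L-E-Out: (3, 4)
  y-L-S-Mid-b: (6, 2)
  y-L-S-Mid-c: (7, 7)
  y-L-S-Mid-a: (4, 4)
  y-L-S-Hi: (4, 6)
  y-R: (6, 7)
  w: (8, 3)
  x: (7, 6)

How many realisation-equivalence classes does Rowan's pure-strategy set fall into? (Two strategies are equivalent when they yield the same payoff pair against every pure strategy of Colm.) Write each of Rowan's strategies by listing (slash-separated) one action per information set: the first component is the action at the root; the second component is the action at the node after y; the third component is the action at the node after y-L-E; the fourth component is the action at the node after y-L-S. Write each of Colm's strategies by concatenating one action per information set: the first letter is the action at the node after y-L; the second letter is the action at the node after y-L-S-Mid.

7

Rowan has 24 pure strategies: y/L/In/Mid, y/L/In/Hi, y/L/Out/Mid, y/L/Out/Hi, y/R/In/Mid, y/R/In/Hi, y/R/Out/Mid, y/R/Out/Hi, w/L/In/Mid, w/L/In/Hi, w/L/Out/Mid, w/L/Out/Hi, w/R/In/Mid, w/R/In/Hi, w/R/Out/Mid, w/R/Out/Hi, x/L/In/Mid, x/L/In/Hi, x/L/Out/Mid, x/L/Out/Hi, x/R/In/Mid, x/R/In/Hi, x/R/Out/Mid, x/R/Out/Hi. Columns: Eb, Ec, Ea, Sb, Sc, Sa.
{y/L/In/Mid} → row (7,3) (7,3) (7,3) (6,2) (7,7) (4,4)
{y/L/In/Hi} → row (7,3) (7,3) (7,3) (4,6) (4,6) (4,6)
{y/L/Out/Mid} → row (3,4) (3,4) (3,4) (6,2) (7,7) (4,4)
{y/L/Out/Hi} → row (3,4) (3,4) (3,4) (4,6) (4,6) (4,6)
{y/R/In/Mid, y/R/In/Hi, y/R/Out/Mid, y/R/Out/Hi} → row (6,7) (6,7) (6,7) (6,7) (6,7) (6,7)
{w/L/In/Mid, w/L/In/Hi, w/L/Out/Mid, w/L/Out/Hi, w/R/In/Mid, w/R/In/Hi, w/R/Out/Mid, w/R/Out/Hi} → row (8,3) (8,3) (8,3) (8,3) (8,3) (8,3)
{x/L/In/Mid, x/L/In/Hi, x/L/Out/Mid, x/L/Out/Hi, x/R/In/Mid, x/R/In/Hi, x/R/Out/Mid, x/R/Out/Hi} → row (7,6) (7,6) (7,6) (7,6) (7,6) (7,6)
That's 7 distinct rows out of 24 strategies.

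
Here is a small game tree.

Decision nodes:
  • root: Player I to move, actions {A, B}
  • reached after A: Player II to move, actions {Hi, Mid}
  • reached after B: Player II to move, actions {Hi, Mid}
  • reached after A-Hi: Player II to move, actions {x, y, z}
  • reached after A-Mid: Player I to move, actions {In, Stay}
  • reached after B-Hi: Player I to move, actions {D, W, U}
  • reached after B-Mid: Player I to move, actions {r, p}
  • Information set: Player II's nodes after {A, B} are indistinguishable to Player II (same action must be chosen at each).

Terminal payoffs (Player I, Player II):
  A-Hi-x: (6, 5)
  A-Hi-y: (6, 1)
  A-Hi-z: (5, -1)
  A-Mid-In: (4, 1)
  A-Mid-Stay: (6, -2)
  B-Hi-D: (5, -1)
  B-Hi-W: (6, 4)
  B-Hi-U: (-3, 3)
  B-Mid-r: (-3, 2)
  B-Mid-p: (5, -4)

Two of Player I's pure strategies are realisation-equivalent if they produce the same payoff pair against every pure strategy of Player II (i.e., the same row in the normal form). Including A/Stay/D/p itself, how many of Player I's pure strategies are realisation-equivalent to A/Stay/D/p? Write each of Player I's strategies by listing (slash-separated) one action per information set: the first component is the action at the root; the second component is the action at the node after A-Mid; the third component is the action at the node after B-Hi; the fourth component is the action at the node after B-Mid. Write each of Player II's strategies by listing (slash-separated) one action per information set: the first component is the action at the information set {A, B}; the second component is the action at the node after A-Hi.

6

Row for A/Stay/D/p (columns Hi/x, Hi/y, Hi/z, Mid/x, Mid/y, Mid/z): (6,5) (6,1) (5,-1) (6,-2) (6,-2) (6,-2).
Under A/Stay/D/p, Player I's choice at the node after B-Hi and at the node after B-Mid can never be reached regardless of what Player II does, so varying those choices leaves every outcome unchanged.
Holding the reachable choices fixed and varying the unreachable ones freely already gives 3 × 2 = 6 equivalent strategies.
No other strategy reproduces this row, so those 6 are the full class: A/Stay/D/r, A/Stay/D/p, A/Stay/W/r, A/Stay/W/p, A/Stay/U/r, A/Stay/U/p.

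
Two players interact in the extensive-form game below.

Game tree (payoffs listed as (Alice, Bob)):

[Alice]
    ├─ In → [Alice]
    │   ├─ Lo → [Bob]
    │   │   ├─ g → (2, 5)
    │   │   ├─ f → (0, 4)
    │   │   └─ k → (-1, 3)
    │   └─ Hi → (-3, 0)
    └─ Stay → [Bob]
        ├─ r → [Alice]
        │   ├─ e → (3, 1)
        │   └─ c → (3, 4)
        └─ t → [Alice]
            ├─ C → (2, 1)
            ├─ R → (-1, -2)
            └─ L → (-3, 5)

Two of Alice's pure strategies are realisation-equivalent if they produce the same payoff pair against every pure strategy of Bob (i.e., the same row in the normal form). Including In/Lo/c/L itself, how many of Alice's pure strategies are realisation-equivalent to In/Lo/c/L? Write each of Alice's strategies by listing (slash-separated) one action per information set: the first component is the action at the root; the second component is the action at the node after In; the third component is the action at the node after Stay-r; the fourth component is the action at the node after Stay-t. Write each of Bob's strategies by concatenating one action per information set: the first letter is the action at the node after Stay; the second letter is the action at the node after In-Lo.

Row for In/Lo/c/L (columns rg, rf, rk, tg, tf, tk): (2,5) (0,4) (-1,3) (2,5) (0,4) (-1,3).
Under In/Lo/c/L, Alice's choice at the node after Stay-r and at the node after Stay-t can never be reached regardless of what Bob does, so varying those choices leaves every outcome unchanged.
Holding the reachable choices fixed and varying the unreachable ones freely already gives 2 × 3 = 6 equivalent strategies.
No other strategy reproduces this row, so those 6 are the full class: In/Lo/e/C, In/Lo/e/R, In/Lo/e/L, In/Lo/c/C, In/Lo/c/R, In/Lo/c/L.

6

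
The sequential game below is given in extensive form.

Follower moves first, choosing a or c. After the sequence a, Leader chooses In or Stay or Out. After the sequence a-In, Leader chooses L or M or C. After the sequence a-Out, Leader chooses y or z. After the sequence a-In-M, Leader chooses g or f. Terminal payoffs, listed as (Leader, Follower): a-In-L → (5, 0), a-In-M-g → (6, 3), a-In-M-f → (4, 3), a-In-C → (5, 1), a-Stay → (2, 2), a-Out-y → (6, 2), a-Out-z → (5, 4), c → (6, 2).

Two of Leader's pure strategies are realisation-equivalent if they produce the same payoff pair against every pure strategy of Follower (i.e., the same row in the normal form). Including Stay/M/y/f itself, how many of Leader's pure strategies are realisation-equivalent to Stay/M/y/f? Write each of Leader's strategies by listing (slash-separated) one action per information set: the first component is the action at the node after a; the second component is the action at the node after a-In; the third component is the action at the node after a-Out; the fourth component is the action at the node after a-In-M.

12

Row for Stay/M/y/f (columns a, c): (2,2) (6,2).
Under Stay/M/y/f, Leader's choice at the node after a-In and at the node after a-Out and at the node after a-In-M can never be reached regardless of what Follower does, so varying those choices leaves every outcome unchanged.
Holding the reachable choices fixed and varying the unreachable ones freely already gives 3 × 2 × 2 = 12 equivalent strategies.
No other strategy reproduces this row, so those 12 are the full class: Stay/L/y/g, Stay/L/y/f, Stay/L/z/g, Stay/L/z/f, Stay/M/y/g, Stay/M/y/f, Stay/M/z/g, Stay/M/z/f, Stay/C/y/g, Stay/C/y/f, Stay/C/z/g, Stay/C/z/f.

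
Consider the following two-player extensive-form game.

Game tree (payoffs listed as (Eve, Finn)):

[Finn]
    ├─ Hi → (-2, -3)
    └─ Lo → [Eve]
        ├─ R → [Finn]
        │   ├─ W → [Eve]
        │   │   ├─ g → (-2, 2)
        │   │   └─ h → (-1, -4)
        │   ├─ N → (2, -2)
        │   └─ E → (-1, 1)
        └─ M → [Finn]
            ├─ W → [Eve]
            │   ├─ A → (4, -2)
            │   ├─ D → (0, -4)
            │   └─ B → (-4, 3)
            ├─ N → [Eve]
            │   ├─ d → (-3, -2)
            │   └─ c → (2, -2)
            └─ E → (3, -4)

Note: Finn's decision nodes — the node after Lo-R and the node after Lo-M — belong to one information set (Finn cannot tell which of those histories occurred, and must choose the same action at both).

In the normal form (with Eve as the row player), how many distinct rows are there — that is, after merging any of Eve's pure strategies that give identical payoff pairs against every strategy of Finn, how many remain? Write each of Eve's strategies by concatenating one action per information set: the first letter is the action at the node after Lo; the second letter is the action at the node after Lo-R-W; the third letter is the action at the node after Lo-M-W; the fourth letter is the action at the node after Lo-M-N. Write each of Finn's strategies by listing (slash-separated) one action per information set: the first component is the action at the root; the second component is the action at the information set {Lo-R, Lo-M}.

Eve has 24 pure strategies: RgAd, RgAc, RgDd, RgDc, RgBd, RgBc, RhAd, RhAc, RhDd, RhDc, RhBd, RhBc, MgAd, MgAc, MgDd, MgDc, MgBd, MgBc, MhAd, MhAc, MhDd, MhDc, MhBd, MhBc. Columns: Hi/W, Hi/N, Hi/E, Lo/W, Lo/N, Lo/E.
{RgAd, RgAc, RgDd, RgDc, RgBd, RgBc} → row (-2,-3) (-2,-3) (-2,-3) (-2,2) (2,-2) (-1,1)
{RhAd, RhAc, RhDd, RhDc, RhBd, RhBc} → row (-2,-3) (-2,-3) (-2,-3) (-1,-4) (2,-2) (-1,1)
{MgAd, MhAd} → row (-2,-3) (-2,-3) (-2,-3) (4,-2) (-3,-2) (3,-4)
{MgAc, MhAc} → row (-2,-3) (-2,-3) (-2,-3) (4,-2) (2,-2) (3,-4)
{MgDd, MhDd} → row (-2,-3) (-2,-3) (-2,-3) (0,-4) (-3,-2) (3,-4)
{MgDc, MhDc} → row (-2,-3) (-2,-3) (-2,-3) (0,-4) (2,-2) (3,-4)
{MgBd, MhBd} → row (-2,-3) (-2,-3) (-2,-3) (-4,3) (-3,-2) (3,-4)
{MgBc, MhBc} → row (-2,-3) (-2,-3) (-2,-3) (-4,3) (2,-2) (3,-4)
That's 8 distinct rows out of 24 strategies.

8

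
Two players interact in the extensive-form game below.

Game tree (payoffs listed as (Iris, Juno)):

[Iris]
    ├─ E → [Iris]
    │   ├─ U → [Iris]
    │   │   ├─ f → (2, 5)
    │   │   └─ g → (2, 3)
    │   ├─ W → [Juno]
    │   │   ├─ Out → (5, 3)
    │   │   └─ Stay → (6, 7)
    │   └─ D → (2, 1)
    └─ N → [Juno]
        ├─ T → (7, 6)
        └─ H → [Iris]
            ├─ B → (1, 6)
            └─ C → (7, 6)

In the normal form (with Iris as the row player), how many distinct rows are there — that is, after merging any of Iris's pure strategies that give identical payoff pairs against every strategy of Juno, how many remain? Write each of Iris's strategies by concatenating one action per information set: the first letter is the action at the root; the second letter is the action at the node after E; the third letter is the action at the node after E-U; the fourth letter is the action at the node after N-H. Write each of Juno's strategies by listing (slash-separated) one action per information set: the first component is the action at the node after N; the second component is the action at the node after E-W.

Iris has 24 pure strategies: EUfB, EUfC, EUgB, EUgC, EWfB, EWfC, EWgB, EWgC, EDfB, EDfC, EDgB, EDgC, NUfB, NUfC, NUgB, NUgC, NWfB, NWfC, NWgB, NWgC, NDfB, NDfC, NDgB, NDgC. Columns: T/Out, T/Stay, H/Out, H/Stay.
{EUfB, EUfC} → row (2,5) (2,5) (2,5) (2,5)
{EUgB, EUgC} → row (2,3) (2,3) (2,3) (2,3)
{EWfB, EWfC, EWgB, EWgC} → row (5,3) (6,7) (5,3) (6,7)
{EDfB, EDfC, EDgB, EDgC} → row (2,1) (2,1) (2,1) (2,1)
{NUfB, NUgB, NWfB, NWgB, NDfB, NDgB} → row (7,6) (7,6) (1,6) (1,6)
{NUfC, NUgC, NWfC, NWgC, NDfC, NDgC} → row (7,6) (7,6) (7,6) (7,6)
That's 6 distinct rows out of 24 strategies.

6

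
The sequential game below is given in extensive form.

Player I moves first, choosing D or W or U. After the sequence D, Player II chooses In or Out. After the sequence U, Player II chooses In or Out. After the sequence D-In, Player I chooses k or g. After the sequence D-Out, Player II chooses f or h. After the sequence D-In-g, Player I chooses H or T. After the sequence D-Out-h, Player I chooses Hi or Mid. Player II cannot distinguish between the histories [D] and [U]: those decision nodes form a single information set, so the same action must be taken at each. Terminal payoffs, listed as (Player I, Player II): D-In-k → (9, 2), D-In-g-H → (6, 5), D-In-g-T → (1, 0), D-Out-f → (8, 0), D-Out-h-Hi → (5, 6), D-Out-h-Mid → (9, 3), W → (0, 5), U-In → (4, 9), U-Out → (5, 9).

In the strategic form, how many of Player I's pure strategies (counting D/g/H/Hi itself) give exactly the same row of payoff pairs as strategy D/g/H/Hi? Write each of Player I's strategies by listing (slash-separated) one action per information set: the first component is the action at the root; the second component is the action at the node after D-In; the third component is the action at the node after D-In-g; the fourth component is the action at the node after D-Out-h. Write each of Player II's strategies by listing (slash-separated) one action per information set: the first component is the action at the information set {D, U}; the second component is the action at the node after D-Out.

1

Row for D/g/H/Hi (columns In/f, In/h, Out/f, Out/h): (6,5) (6,5) (8,0) (5,6).
Every one of Player I's information sets is on the play path for some reply by Player II when Player I follows D/g/H/Hi.
Changing the action at any of them therefore changes at least one column, so only D/g/H/Hi itself gives this row.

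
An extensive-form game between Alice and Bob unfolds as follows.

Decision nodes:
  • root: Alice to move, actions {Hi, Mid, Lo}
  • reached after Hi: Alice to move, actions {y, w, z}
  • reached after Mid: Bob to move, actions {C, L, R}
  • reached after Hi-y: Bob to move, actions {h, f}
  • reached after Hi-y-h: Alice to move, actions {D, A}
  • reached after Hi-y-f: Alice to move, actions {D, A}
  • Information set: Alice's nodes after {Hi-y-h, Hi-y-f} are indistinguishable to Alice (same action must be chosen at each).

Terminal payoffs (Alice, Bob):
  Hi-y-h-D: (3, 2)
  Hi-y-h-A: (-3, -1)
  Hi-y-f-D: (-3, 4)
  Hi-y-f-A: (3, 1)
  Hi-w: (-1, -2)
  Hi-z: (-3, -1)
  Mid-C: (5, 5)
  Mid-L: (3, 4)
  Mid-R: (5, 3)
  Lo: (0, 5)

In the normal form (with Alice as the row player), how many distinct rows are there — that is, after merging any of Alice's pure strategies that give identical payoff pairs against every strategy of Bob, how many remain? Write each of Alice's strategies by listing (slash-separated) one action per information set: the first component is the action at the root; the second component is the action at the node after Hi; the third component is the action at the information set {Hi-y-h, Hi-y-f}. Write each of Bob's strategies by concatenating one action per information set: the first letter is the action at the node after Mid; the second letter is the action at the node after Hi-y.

Alice has 18 pure strategies: Hi/y/D, Hi/y/A, Hi/w/D, Hi/w/A, Hi/z/D, Hi/z/A, Mid/y/D, Mid/y/A, Mid/w/D, Mid/w/A, Mid/z/D, Mid/z/A, Lo/y/D, Lo/y/A, Lo/w/D, Lo/w/A, Lo/z/D, Lo/z/A. Columns: Ch, Cf, Lh, Lf, Rh, Rf.
{Hi/y/D} → row (3,2) (-3,4) (3,2) (-3,4) (3,2) (-3,4)
{Hi/y/A} → row (-3,-1) (3,1) (-3,-1) (3,1) (-3,-1) (3,1)
{Hi/w/D, Hi/w/A} → row (-1,-2) (-1,-2) (-1,-2) (-1,-2) (-1,-2) (-1,-2)
{Hi/z/D, Hi/z/A} → row (-3,-1) (-3,-1) (-3,-1) (-3,-1) (-3,-1) (-3,-1)
{Mid/y/D, Mid/y/A, Mid/w/D, Mid/w/A, Mid/z/D, Mid/z/A} → row (5,5) (5,5) (3,4) (3,4) (5,3) (5,3)
{Lo/y/D, Lo/y/A, Lo/w/D, Lo/w/A, Lo/z/D, Lo/z/A} → row (0,5) (0,5) (0,5) (0,5) (0,5) (0,5)
That's 6 distinct rows out of 18 strategies.

6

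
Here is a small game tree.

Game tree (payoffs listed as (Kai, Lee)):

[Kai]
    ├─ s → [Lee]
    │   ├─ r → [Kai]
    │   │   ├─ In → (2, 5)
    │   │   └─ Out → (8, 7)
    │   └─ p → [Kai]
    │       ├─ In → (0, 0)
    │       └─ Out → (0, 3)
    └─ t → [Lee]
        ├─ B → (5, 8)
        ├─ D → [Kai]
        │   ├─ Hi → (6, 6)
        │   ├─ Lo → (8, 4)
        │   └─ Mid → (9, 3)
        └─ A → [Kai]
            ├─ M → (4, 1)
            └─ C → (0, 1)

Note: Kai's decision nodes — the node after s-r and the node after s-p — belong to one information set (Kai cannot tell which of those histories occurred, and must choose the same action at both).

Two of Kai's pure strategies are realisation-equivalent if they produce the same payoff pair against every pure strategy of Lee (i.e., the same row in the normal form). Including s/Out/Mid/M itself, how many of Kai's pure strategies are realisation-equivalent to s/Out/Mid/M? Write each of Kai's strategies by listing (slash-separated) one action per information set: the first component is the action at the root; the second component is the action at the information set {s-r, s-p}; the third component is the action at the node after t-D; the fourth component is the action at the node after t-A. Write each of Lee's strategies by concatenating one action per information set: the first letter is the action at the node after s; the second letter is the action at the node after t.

6

Row for s/Out/Mid/M (columns rB, rD, rA, pB, pD, pA): (8,7) (8,7) (8,7) (0,3) (0,3) (0,3).
Under s/Out/Mid/M, Kai's choice at the node after t-D and at the node after t-A can never be reached regardless of what Lee does, so varying those choices leaves every outcome unchanged.
Holding the reachable choices fixed and varying the unreachable ones freely already gives 3 × 2 = 6 equivalent strategies.
No other strategy reproduces this row, so those 6 are the full class: s/Out/Hi/M, s/Out/Hi/C, s/Out/Lo/M, s/Out/Lo/C, s/Out/Mid/M, s/Out/Mid/C.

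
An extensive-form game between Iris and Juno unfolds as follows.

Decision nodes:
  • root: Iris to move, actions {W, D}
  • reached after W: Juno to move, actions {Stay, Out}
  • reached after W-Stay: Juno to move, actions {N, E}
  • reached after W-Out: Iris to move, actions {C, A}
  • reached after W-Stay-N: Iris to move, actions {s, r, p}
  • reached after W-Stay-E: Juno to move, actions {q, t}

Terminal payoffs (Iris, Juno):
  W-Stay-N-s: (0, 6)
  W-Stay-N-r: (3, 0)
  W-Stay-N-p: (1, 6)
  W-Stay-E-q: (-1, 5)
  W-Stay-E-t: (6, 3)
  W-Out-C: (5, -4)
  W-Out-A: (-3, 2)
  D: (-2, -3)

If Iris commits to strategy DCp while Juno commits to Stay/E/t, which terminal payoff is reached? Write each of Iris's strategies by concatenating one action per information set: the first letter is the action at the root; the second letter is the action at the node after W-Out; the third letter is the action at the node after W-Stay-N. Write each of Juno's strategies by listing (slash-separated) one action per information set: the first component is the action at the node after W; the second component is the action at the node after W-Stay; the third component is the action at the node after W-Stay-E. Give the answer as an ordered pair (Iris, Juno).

(-2, -3)

Trace the play path from the root:
  Iris plays D
→ terminal payoff (-2, -3).
(Iris's choice at the node after W-Out is never reached on this path, so it doesn't affect the outcome.)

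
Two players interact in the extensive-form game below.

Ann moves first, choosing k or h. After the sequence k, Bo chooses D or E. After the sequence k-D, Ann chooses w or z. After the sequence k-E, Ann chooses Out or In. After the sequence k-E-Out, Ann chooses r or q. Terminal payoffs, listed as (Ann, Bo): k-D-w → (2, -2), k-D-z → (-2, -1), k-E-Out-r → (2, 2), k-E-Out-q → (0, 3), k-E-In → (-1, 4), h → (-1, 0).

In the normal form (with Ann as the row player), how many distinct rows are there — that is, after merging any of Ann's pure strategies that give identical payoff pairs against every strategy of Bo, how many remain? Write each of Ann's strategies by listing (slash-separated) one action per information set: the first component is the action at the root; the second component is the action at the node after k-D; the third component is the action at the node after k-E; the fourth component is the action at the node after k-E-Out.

Ann has 16 pure strategies: k/w/Out/r, k/w/Out/q, k/w/In/r, k/w/In/q, k/z/Out/r, k/z/Out/q, k/z/In/r, k/z/In/q, h/w/Out/r, h/w/Out/q, h/w/In/r, h/w/In/q, h/z/Out/r, h/z/Out/q, h/z/In/r, h/z/In/q. Columns: D, E.
{k/w/Out/r} → row (2,-2) (2,2)
{k/w/Out/q} → row (2,-2) (0,3)
{k/w/In/r, k/w/In/q} → row (2,-2) (-1,4)
{k/z/Out/r} → row (-2,-1) (2,2)
{k/z/Out/q} → row (-2,-1) (0,3)
{k/z/In/r, k/z/In/q} → row (-2,-1) (-1,4)
{h/w/Out/r, h/w/Out/q, h/w/In/r, h/w/In/q, h/z/Out/r, h/z/Out/q, h/z/In/r, h/z/In/q} → row (-1,0) (-1,0)
That's 7 distinct rows out of 16 strategies.

7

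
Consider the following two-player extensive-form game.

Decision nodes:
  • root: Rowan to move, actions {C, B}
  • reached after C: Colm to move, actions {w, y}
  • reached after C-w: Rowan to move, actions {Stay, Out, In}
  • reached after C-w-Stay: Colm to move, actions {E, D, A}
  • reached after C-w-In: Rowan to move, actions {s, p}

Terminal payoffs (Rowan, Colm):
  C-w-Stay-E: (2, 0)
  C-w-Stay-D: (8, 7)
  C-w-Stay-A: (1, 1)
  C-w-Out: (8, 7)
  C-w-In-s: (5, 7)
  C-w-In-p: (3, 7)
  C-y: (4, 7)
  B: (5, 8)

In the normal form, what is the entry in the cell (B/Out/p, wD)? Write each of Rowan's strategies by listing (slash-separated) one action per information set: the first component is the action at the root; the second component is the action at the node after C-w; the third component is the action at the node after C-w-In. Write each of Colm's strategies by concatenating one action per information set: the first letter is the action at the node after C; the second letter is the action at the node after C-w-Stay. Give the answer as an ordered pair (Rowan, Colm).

(5, 8)

Trace the play path from the root:
  Rowan plays B
→ terminal payoff (5, 8).
(Rowan's choice at the node after C-w is never reached on this path, so it doesn't affect the outcome.)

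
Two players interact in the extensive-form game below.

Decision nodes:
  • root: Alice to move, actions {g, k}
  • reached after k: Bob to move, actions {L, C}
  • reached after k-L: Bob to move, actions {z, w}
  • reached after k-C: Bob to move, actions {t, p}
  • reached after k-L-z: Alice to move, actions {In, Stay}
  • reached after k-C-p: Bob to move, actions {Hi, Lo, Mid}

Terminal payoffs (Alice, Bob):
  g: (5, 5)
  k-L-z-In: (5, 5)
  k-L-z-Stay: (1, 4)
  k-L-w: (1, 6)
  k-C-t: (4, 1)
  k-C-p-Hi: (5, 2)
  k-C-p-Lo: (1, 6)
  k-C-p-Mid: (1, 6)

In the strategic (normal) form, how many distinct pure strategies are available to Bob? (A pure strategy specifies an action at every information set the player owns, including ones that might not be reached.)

24

Bob owns the node after k with actions {L, C} — two choices.
Bob owns the node after k-L with actions {z, w} — two choices.
Bob owns the node after k-C with actions {t, p} — two choices.
Bob owns the node after k-C-p with actions {Hi, Lo, Mid} — three choices.
A pure strategy fixes one action at each information set independently, so the count is the product 2 × 2 × 2 × 3 = 24.
(For reference, Alice has 4 pure strategies, giving a 24×4 normal-form matrix.)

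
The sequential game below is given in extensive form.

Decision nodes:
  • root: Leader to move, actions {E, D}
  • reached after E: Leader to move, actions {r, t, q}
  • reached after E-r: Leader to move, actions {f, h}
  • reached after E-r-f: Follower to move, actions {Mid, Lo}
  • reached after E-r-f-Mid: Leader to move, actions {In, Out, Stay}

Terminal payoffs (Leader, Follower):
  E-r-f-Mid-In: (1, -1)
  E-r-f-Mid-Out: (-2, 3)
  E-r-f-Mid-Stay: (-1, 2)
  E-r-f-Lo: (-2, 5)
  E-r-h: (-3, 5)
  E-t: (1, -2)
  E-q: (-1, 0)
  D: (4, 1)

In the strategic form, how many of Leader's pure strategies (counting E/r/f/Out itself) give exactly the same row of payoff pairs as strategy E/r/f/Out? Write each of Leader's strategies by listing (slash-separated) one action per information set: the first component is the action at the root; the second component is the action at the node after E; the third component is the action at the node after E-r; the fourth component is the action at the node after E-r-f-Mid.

Row for E/r/f/Out (columns Mid, Lo): (-2,3) (-2,5).
Every one of Leader's information sets is on the play path for some reply by Follower when Leader follows E/r/f/Out.
Changing the action at any of them therefore changes at least one column, so only E/r/f/Out itself gives this row.

1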